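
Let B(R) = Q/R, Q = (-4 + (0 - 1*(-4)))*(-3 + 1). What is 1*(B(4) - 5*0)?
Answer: 0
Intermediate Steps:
Q = 0 (Q = (-4 + (0 + 4))*(-2) = (-4 + 4)*(-2) = 0*(-2) = 0)
B(R) = 0 (B(R) = 0/R = 0)
1*(B(4) - 5*0) = 1*(0 - 5*0) = 1*(0 + 0) = 1*0 = 0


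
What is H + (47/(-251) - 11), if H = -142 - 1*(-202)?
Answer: 12252/251 ≈ 48.813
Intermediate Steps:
H = 60 (H = -142 + 202 = 60)
H + (47/(-251) - 11) = 60 + (47/(-251) - 11) = 60 + (47*(-1/251) - 11) = 60 + (-47/251 - 11) = 60 - 2808/251 = 12252/251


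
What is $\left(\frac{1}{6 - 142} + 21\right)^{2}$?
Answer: $\frac{8151025}{18496} \approx 440.69$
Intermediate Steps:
$\left(\frac{1}{6 - 142} + 21\right)^{2} = \left(\frac{1}{-136} + 21\right)^{2} = \left(- \frac{1}{136} + 21\right)^{2} = \left(\frac{2855}{136}\right)^{2} = \frac{8151025}{18496}$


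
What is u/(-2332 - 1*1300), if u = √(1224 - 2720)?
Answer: -I*√374/1816 ≈ -0.010649*I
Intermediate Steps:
u = 2*I*√374 (u = √(-1496) = 2*I*√374 ≈ 38.678*I)
u/(-2332 - 1*1300) = (2*I*√374)/(-2332 - 1*1300) = (2*I*√374)/(-2332 - 1300) = (2*I*√374)/(-3632) = (2*I*√374)*(-1/3632) = -I*√374/1816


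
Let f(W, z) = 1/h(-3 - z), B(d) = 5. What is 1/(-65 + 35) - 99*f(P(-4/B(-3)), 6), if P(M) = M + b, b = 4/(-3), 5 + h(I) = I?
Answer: 739/105 ≈ 7.0381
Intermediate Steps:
h(I) = -5 + I
b = -4/3 (b = 4*(-⅓) = -4/3 ≈ -1.3333)
P(M) = -4/3 + M (P(M) = M - 4/3 = -4/3 + M)
f(W, z) = 1/(-8 - z) (f(W, z) = 1/(-5 + (-3 - z)) = 1/(-8 - z))
1/(-65 + 35) - 99*f(P(-4/B(-3)), 6) = 1/(-65 + 35) - (-99)/(8 + 6) = 1/(-30) - (-99)/14 = -1/30 - (-99)/14 = -1/30 - 99*(-1/14) = -1/30 + 99/14 = 739/105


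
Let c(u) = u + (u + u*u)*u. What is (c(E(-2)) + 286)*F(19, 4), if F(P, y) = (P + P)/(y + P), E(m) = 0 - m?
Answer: 11400/23 ≈ 495.65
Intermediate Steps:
E(m) = -m
c(u) = u + u*(u + u²) (c(u) = u + (u + u²)*u = u + u*(u + u²))
F(P, y) = 2*P/(P + y) (F(P, y) = (2*P)/(P + y) = 2*P/(P + y))
(c(E(-2)) + 286)*F(19, 4) = ((-1*(-2))*(1 - 1*(-2) + (-1*(-2))²) + 286)*(2*19/(19 + 4)) = (2*(1 + 2 + 2²) + 286)*(2*19/23) = (2*(1 + 2 + 4) + 286)*(2*19*(1/23)) = (2*7 + 286)*(38/23) = (14 + 286)*(38/23) = 300*(38/23) = 11400/23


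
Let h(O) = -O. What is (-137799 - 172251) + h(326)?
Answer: -310376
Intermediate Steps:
(-137799 - 172251) + h(326) = (-137799 - 172251) - 1*326 = -310050 - 326 = -310376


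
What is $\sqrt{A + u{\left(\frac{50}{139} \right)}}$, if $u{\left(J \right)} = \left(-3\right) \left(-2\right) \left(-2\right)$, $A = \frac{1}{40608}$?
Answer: $\frac{i \sqrt{137417190}}{3384} \approx 3.4641 i$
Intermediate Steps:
$A = \frac{1}{40608} \approx 2.4626 \cdot 10^{-5}$
$u{\left(J \right)} = -12$ ($u{\left(J \right)} = 6 \left(-2\right) = -12$)
$\sqrt{A + u{\left(\frac{50}{139} \right)}} = \sqrt{\frac{1}{40608} - 12} = \sqrt{- \frac{487295}{40608}} = \frac{i \sqrt{137417190}}{3384}$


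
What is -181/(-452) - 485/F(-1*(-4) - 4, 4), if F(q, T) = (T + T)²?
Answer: -51909/7232 ≈ -7.1777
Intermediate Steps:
F(q, T) = 4*T² (F(q, T) = (2*T)² = 4*T²)
-181/(-452) - 485/F(-1*(-4) - 4, 4) = -181/(-452) - 485/(4*4²) = -181*(-1/452) - 485/(4*16) = 181/452 - 485/64 = -51909/7232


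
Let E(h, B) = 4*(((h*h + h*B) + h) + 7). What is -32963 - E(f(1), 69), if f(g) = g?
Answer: -33275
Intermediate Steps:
E(h, B) = 28 + 4*h + 4*h² + 4*B*h (E(h, B) = 4*(((h² + B*h) + h) + 7) = 4*((h + h² + B*h) + 7) = 4*(7 + h + h² + B*h) = 28 + 4*h + 4*h² + 4*B*h)
-32963 - E(f(1), 69) = -32963 - (28 + 4*1 + 4*1² + 4*69*1) = -32963 - (28 + 4 + 4*1 + 276) = -32963 - (28 + 4 + 4 + 276) = -32963 - 1*312 = -32963 - 312 = -33275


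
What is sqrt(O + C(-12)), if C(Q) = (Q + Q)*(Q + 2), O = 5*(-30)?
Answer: 3*sqrt(10) ≈ 9.4868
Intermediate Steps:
O = -150
C(Q) = 2*Q*(2 + Q) (C(Q) = (2*Q)*(2 + Q) = 2*Q*(2 + Q))
sqrt(O + C(-12)) = sqrt(-150 + 2*(-12)*(2 - 12)) = sqrt(-150 + 2*(-12)*(-10)) = sqrt(-150 + 240) = sqrt(90) = 3*sqrt(10)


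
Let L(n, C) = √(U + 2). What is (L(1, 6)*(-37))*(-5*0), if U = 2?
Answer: 0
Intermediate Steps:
L(n, C) = 2 (L(n, C) = √(2 + 2) = √4 = 2)
(L(1, 6)*(-37))*(-5*0) = (2*(-37))*(-5*0) = -74*0 = 0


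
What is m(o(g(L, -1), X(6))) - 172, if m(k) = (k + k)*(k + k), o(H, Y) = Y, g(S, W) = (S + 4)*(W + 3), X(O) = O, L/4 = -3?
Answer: -28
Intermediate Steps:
L = -12 (L = 4*(-3) = -12)
g(S, W) = (3 + W)*(4 + S) (g(S, W) = (4 + S)*(3 + W) = (3 + W)*(4 + S))
m(k) = 4*k² (m(k) = (2*k)*(2*k) = 4*k²)
m(o(g(L, -1), X(6))) - 172 = 4*6² - 172 = 4*36 - 172 = 144 - 172 = -28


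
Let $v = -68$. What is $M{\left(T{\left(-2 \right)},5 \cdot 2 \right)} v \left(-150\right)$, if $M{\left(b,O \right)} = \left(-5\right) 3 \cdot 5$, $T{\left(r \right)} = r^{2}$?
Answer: $-765000$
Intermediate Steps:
$M{\left(b,O \right)} = -75$ ($M{\left(b,O \right)} = \left(-15\right) 5 = -75$)
$M{\left(T{\left(-2 \right)},5 \cdot 2 \right)} v \left(-150\right) = \left(-75\right) \left(-68\right) \left(-150\right) = 5100 \left(-150\right) = -765000$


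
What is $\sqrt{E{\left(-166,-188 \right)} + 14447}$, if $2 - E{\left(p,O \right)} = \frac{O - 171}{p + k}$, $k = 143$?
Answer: $\frac{8 \sqrt{119301}}{23} \approx 120.14$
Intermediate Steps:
$E{\left(p,O \right)} = 2 - \frac{-171 + O}{143 + p}$ ($E{\left(p,O \right)} = 2 - \frac{O - 171}{p + 143} = 2 - \frac{-171 + O}{143 + p}$)
$\sqrt{E{\left(-166,-188 \right)} + 14447} = \sqrt{\frac{457 - -188 + 2 \left(-166\right)}{143 - 166} + 14447} = \sqrt{\frac{457 + 188 - 332}{-23} + 14447} = \sqrt{\left(- \frac{1}{23}\right) 313 + 14447} = \sqrt{- \frac{313}{23} + 14447} = \sqrt{\frac{331968}{23}} = \frac{8 \sqrt{119301}}{23}$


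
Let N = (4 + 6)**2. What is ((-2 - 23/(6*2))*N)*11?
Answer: -12925/3 ≈ -4308.3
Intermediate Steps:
N = 100 (N = 10**2 = 100)
((-2 - 23/(6*2))*N)*11 = ((-2 - 23/(6*2))*100)*11 = ((-2 - 23/12)*100)*11 = -47/12*100*11 = -1175/3*11 = -12925/3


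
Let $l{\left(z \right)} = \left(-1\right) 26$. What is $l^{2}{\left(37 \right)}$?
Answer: $676$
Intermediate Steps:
$l{\left(z \right)} = -26$
$l^{2}{\left(37 \right)} = \left(-26\right)^{2} = 676$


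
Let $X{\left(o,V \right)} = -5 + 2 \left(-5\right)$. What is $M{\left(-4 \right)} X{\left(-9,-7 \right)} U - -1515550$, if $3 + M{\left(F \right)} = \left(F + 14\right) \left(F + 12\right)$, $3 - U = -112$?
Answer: $1382725$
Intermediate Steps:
$U = 115$ ($U = 3 - -112 = 3 + 112 = 115$)
$X{\left(o,V \right)} = -15$ ($X{\left(o,V \right)} = -5 - 10 = -15$)
$M{\left(F \right)} = -3 + \left(12 + F\right) \left(14 + F\right)$ ($M{\left(F \right)} = -3 + \left(F + 14\right) \left(F + 12\right) = -3 + \left(14 + F\right) \left(12 + F\right) = -3 + \left(12 + F\right) \left(14 + F\right)$)
$M{\left(-4 \right)} X{\left(-9,-7 \right)} U - -1515550 = \left(165 + \left(-4\right)^{2} + 26 \left(-4\right)\right) \left(-15\right) 115 - -1515550 = \left(165 + 16 - 104\right) \left(-15\right) 115 + 1515550 = 77 \left(-15\right) 115 + 1515550 = \left(-1155\right) 115 + 1515550 = -132825 + 1515550 = 1382725$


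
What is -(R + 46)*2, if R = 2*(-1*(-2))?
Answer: -100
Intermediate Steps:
R = 4 (R = 2*2 = 4)
-(R + 46)*2 = -(4 + 46)*2 = -50*2 = -1*100 = -100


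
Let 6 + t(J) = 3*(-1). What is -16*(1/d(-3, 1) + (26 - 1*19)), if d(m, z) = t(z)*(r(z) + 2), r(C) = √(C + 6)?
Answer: -3056/27 + 16*√7/27 ≈ -111.62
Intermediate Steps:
t(J) = -9 (t(J) = -6 + 3*(-1) = -6 - 3 = -9)
r(C) = √(6 + C)
d(m, z) = -18 - 9*√(6 + z) (d(m, z) = -9*(√(6 + z) + 2) = -9*(2 + √(6 + z)) = -18 - 9*√(6 + z))
-16*(1/d(-3, 1) + (26 - 1*19)) = -16*(1/(-18 - 9*√(6 + 1)) + (26 - 1*19)) = -16*(1/(-18 - 9*√7) + (26 - 19)) = -16*(1/(-18 - 9*√7) + 7) = -16*(7 + 1/(-18 - 9*√7)) = -112 - 16/(-18 - 9*√7)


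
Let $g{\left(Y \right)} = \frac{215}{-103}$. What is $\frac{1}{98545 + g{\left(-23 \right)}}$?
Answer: $\frac{103}{10149920} \approx 1.0148 \cdot 10^{-5}$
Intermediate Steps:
$g{\left(Y \right)} = - \frac{215}{103}$ ($g{\left(Y \right)} = 215 \left(- \frac{1}{103}\right) = - \frac{215}{103}$)
$\frac{1}{98545 + g{\left(-23 \right)}} = \frac{1}{98545 - \frac{215}{103}} = \frac{1}{\frac{10149920}{103}} = \frac{103}{10149920}$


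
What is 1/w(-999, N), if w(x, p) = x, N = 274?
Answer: -1/999 ≈ -0.0010010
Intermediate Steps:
1/w(-999, N) = 1/(-999) = -1/999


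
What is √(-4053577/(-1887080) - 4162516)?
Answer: I*√3705751764712684310/943540 ≈ 2040.2*I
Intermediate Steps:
√(-4053577/(-1887080) - 4162516) = √(-4053577*(-1/1887080) - 4162516) = √(4053577/1887080 - 4162516) = √(-7854996639703/1887080) = I*√3705751764712684310/943540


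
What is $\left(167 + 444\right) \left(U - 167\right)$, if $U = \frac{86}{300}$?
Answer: $- \frac{15279277}{150} \approx -1.0186 \cdot 10^{5}$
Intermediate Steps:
$U = \frac{43}{150}$ ($U = 86 \cdot \frac{1}{300} = \frac{43}{150} \approx 0.28667$)
$\left(167 + 444\right) \left(U - 167\right) = \left(167 + 444\right) \left(\frac{43}{150} - 167\right) = 611 \left(- \frac{25007}{150}\right) = - \frac{15279277}{150}$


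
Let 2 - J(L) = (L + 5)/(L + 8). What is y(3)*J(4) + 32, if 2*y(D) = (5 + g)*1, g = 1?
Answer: 143/4 ≈ 35.750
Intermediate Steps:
y(D) = 3 (y(D) = ((5 + 1)*1)/2 = (6*1)/2 = (½)*6 = 3)
J(L) = 2 - (5 + L)/(8 + L) (J(L) = 2 - (L + 5)/(L + 8) = 2 - (5 + L)/(8 + L))
y(3)*J(4) + 32 = 3*((11 + 4)/(8 + 4)) + 32 = 3*(15/12) + 32 = 3*((1/12)*15) + 32 = 3*(5/4) + 32 = 15/4 + 32 = 143/4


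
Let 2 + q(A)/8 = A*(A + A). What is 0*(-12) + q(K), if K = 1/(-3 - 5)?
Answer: -63/4 ≈ -15.750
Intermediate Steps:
K = -1/8 (K = 1/(-8) = -1/8 ≈ -0.12500)
q(A) = -16 + 16*A**2 (q(A) = -16 + 8*(A*(A + A)) = -16 + 8*(A*(2*A)) = -16 + 8*(2*A**2) = -16 + 16*A**2)
0*(-12) + q(K) = 0*(-12) + (-16 + 16*(-1/8)**2) = 0 + (-16 + 16*(1/64)) = 0 + (-16 + 1/4) = 0 - 63/4 = -63/4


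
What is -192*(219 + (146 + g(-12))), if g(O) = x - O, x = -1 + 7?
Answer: -73536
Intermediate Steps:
x = 6
g(O) = 6 - O
-192*(219 + (146 + g(-12))) = -192*(219 + (146 + (6 - 1*(-12)))) = -192*(219 + (146 + (6 + 12))) = -192*(219 + (146 + 18)) = -192*(219 + 164) = -192*383 = -73536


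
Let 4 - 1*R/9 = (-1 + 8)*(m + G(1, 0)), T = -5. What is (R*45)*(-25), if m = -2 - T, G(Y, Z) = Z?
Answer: 172125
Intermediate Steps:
m = 3 (m = -2 - 1*(-5) = -2 + 5 = 3)
R = -153 (R = 36 - 9*(-1 + 8)*(3 + 0) = 36 - 63*3 = 36 - 9*21 = 36 - 189 = -153)
(R*45)*(-25) = -153*45*(-25) = -6885*(-25) = 172125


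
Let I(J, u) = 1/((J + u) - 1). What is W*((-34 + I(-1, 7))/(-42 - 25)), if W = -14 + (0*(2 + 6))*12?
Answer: -2366/335 ≈ -7.0627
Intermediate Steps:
I(J, u) = 1/(-1 + J + u)
W = -14 (W = -14 + (0*8)*12 = -14 + 0*12 = -14 + 0 = -14)
W*((-34 + I(-1, 7))/(-42 - 25)) = -14*(-34 + 1/(-1 - 1 + 7))/(-42 - 25) = -14*(-34 + 1/5)/(-67) = -14*(-34 + 1/5)*(-1)/67 = -(-2366)*(-1)/(5*67) = -14*169/335 = -2366/335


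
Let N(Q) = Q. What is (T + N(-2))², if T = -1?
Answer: 9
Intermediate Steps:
(T + N(-2))² = (-1 - 2)² = (-3)² = 9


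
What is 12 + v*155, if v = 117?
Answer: 18147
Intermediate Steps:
12 + v*155 = 12 + 117*155 = 12 + 18135 = 18147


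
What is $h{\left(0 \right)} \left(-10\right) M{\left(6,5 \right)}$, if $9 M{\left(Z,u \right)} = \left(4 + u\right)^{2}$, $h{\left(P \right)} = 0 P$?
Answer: $0$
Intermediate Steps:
$h{\left(P \right)} = 0$
$M{\left(Z,u \right)} = \frac{\left(4 + u\right)^{2}}{9}$
$h{\left(0 \right)} \left(-10\right) M{\left(6,5 \right)} = 0 \left(-10\right) \frac{\left(4 + 5\right)^{2}}{9} = 0 \frac{9^{2}}{9} = 0 \cdot \frac{1}{9} \cdot 81 = 0 \cdot 9 = 0$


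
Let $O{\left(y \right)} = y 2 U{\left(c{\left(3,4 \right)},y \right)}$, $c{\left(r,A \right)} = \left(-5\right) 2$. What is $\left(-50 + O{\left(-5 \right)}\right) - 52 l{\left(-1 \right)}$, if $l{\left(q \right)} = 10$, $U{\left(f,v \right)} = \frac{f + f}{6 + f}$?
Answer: $-620$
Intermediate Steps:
$c{\left(r,A \right)} = -10$
$U{\left(f,v \right)} = \frac{2 f}{6 + f}$
$O{\left(y \right)} = 10 y$ ($O{\left(y \right)} = y 2 \cdot 2 \left(-10\right) \frac{1}{6 - 10} = 2 y 2 \left(-10\right) \frac{1}{-4} = 2 y 2 \left(-10\right) \left(- \frac{1}{4}\right) = 2 y 5 = 10 y$)
$\left(-50 + O{\left(-5 \right)}\right) - 52 l{\left(-1 \right)} = \left(-50 + 10 \left(-5\right)\right) - 520 = \left(-50 - 50\right) - 520 = -100 - 520 = -620$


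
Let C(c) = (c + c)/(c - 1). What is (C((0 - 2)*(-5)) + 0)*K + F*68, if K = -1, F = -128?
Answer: -78356/9 ≈ -8706.2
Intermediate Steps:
C(c) = 2*c/(-1 + c) (C(c) = (2*c)/(-1 + c) = 2*c/(-1 + c))
(C((0 - 2)*(-5)) + 0)*K + F*68 = (2*((0 - 2)*(-5))/(-1 + (0 - 2)*(-5)) + 0)*(-1) - 128*68 = (2*(-2*(-5))/(-1 - 2*(-5)) + 0)*(-1) - 8704 = (2*10/(-1 + 10) + 0)*(-1) - 8704 = (2*10/9 + 0)*(-1) - 8704 = (2*10*(⅑) + 0)*(-1) - 8704 = (20/9 + 0)*(-1) - 8704 = (20/9)*(-1) - 8704 = -20/9 - 8704 = -78356/9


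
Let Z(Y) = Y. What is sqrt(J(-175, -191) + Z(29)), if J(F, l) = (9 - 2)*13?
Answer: 2*sqrt(30) ≈ 10.954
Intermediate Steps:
J(F, l) = 91 (J(F, l) = 7*13 = 91)
sqrt(J(-175, -191) + Z(29)) = sqrt(91 + 29) = sqrt(120) = 2*sqrt(30)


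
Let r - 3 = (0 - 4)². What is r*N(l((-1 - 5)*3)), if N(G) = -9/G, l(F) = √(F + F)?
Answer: 57*I/2 ≈ 28.5*I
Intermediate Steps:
l(F) = √2*√F (l(F) = √(2*F) = √2*√F)
r = 19 (r = 3 + (0 - 4)² = 3 + (-4)² = 3 + 16 = 19)
r*N(l((-1 - 5)*3)) = 19*(-9*√6/(6*√(-1 - 5))) = 19*(-9*(-I/6)) = 19*(-(-3)*I/2) = 19*(3*I/2) = 57*I/2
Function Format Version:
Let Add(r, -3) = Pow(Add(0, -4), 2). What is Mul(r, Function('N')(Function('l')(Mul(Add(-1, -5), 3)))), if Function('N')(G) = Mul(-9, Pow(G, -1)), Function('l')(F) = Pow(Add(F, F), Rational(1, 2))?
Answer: Mul(Rational(57, 2), I) ≈ Mul(28.500, I)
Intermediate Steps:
Function('l')(F) = Mul(Pow(2, Rational(1, 2)), Pow(F, Rational(1, 2))) (Function('l')(F) = Pow(Mul(2, F), Rational(1, 2)) = Mul(Pow(2, Rational(1, 2)), Pow(F, Rational(1, 2))))
r = 19 (r = Add(3, Pow(Add(0, -4), 2)) = Add(3, Pow(-4, 2)) = Add(3, 16) = 19)
Mul(r, Function('N')(Function('l')(Mul(Add(-1, -5), 3)))) = Mul(19, Mul(-9, Pow(Mul(Pow(2, Rational(1, 2)), Pow(Mul(Add(-1, -5), 3), Rational(1, 2))), -1))) = Mul(19, Mul(-9, Pow(Mul(Pow(2, Rational(1, 2)), Pow(Mul(-6, 3), Rational(1, 2))), -1))) = Mul(19, Mul(-9, Pow(Mul(Pow(2, Rational(1, 2)), Pow(-18, Rational(1, 2))), -1))) = Mul(19, Mul(-9, Pow(Mul(Pow(2, Rational(1, 2)), Mul(3, I, Pow(2, Rational(1, 2)))), -1))) = Mul(19, Mul(-9, Pow(Mul(6, I), -1))) = Mul(19, Mul(-9, Mul(Rational(-1, 6), I))) = Mul(19, Mul(Rational(3, 2), I)) = Mul(Rational(57, 2), I)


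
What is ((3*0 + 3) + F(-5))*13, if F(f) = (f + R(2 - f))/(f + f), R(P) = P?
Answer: 182/5 ≈ 36.400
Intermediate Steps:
F(f) = 1/f (F(f) = (f + (2 - f))/(f + f) = 2/((2*f)) = 2*(1/(2*f)) = 1/f)
((3*0 + 3) + F(-5))*13 = ((3*0 + 3) + 1/(-5))*13 = ((0 + 3) - ⅕)*13 = (3 - ⅕)*13 = (14/5)*13 = 182/5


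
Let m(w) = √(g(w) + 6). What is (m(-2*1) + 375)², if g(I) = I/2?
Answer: (375 + √5)² ≈ 1.4231e+5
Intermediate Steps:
g(I) = I/2 (g(I) = I*(½) = I/2)
m(w) = √(6 + w/2) (m(w) = √(w/2 + 6) = √(6 + w/2))
(m(-2*1) + 375)² = (√(24 + 2*(-2*1))/2 + 375)² = (√(24 + 2*(-2))/2 + 375)² = (√(24 - 4)/2 + 375)² = (√20/2 + 375)² = ((2*√5)/2 + 375)² = (√5 + 375)² = (375 + √5)²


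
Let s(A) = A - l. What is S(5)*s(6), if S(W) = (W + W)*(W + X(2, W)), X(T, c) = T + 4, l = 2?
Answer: 440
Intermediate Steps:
X(T, c) = 4 + T
S(W) = 2*W*(6 + W) (S(W) = (W + W)*(W + (4 + 2)) = (2*W)*(W + 6) = (2*W)*(6 + W) = 2*W*(6 + W))
s(A) = -2 + A (s(A) = A - 1*2 = A - 2 = -2 + A)
S(5)*s(6) = (2*5*(6 + 5))*(-2 + 6) = (2*5*11)*4 = 110*4 = 440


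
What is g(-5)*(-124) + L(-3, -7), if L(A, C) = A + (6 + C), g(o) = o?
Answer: 616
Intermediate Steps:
L(A, C) = 6 + A + C
g(-5)*(-124) + L(-3, -7) = -5*(-124) + (6 - 3 - 7) = 620 - 4 = 616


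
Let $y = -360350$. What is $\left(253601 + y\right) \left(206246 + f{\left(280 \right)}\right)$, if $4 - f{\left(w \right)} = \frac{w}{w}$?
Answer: $-22016874501$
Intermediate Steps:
$f{\left(w \right)} = 3$ ($f{\left(w \right)} = 4 - \frac{w}{w} = 4 - 1 = 3$)
$\left(253601 + y\right) \left(206246 + f{\left(280 \right)}\right) = \left(253601 - 360350\right) \left(206246 + 3\right) = \left(-106749\right) 206249 = -22016874501$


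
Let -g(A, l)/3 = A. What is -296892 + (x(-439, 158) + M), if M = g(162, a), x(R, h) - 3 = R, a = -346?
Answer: -297814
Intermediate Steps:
x(R, h) = 3 + R
g(A, l) = -3*A
M = -486 (M = -3*162 = -486)
-296892 + (x(-439, 158) + M) = -296892 + ((3 - 439) - 486) = -296892 + (-436 - 486) = -296892 - 922 = -297814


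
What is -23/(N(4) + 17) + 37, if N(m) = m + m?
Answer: 902/25 ≈ 36.080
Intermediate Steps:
N(m) = 2*m
-23/(N(4) + 17) + 37 = -23/(2*4 + 17) + 37 = -23/(8 + 17) + 37 = -23/25 + 37 = 902/25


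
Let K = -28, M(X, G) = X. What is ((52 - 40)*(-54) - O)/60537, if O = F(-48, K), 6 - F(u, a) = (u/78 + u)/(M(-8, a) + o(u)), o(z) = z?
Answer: -59435/5508867 ≈ -0.010789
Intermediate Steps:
F(u, a) = 6 - 79*u/(78*(-8 + u)) (F(u, a) = 6 - (u/78 + u)/(-8 + u) = 6 - 79*u/78/(-8 + u) = 6 - 79*u/(78*(-8 + u)))
O = 467/91 (O = (-3744 + 389*(-48))/(78*(-8 - 48)) = (1/78)*(-3744 - 18672)/(-56) = (1/78)*(-1/56)*(-22416) = 467/91 ≈ 5.1319)
((52 - 40)*(-54) - O)/60537 = ((52 - 40)*(-54) - 1*467/91)/60537 = (12*(-54) - 467/91)*(1/60537) = (-648 - 467/91)*(1/60537) = -59435/91*1/60537 = -59435/5508867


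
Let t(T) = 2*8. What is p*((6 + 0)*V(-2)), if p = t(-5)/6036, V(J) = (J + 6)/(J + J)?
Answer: -8/503 ≈ -0.015905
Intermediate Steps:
t(T) = 16
V(J) = (6 + J)/(2*J) (V(J) = (6 + J)/((2*J)) = (6 + J)*(1/(2*J)) = (6 + J)/(2*J))
p = 4/1509 (p = 16/6036 = 16*(1/6036) = 4/1509 ≈ 0.0026508)
p*((6 + 0)*V(-2)) = 4*((6 + 0)*((½)*(6 - 2)/(-2)))/1509 = 4*(6*((½)*(-½)*4))/1509 = 4*(6*(-1))/1509 = (4/1509)*(-6) = -8/503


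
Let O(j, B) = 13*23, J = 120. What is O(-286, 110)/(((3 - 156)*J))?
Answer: -299/18360 ≈ -0.016285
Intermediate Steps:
O(j, B) = 299
O(-286, 110)/(((3 - 156)*J)) = 299/(((3 - 156)*120)) = 299/((-153*120)) = 299/(-18360) = 299*(-1/18360) = -299/18360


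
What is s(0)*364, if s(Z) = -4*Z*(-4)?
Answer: 0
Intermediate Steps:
s(Z) = 16*Z
s(0)*364 = (16*0)*364 = 0*364 = 0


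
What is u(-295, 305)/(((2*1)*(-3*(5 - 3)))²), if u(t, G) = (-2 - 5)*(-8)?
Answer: 7/18 ≈ 0.38889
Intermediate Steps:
u(t, G) = 56 (u(t, G) = -7*(-8) = 56)
u(-295, 305)/(((2*1)*(-3*(5 - 3)))²) = 56/(((2*1)*(-3*(5 - 3)))²) = 56/((2*(-3*2))²) = 56/((2*(-6))²) = 56/((-12)²) = 56/144 = 56*(1/144) = 7/18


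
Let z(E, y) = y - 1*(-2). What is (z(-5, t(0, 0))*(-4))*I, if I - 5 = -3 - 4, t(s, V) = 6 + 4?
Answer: 96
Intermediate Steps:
t(s, V) = 10
z(E, y) = 2 + y (z(E, y) = y + 2 = 2 + y)
I = -2 (I = 5 + (-3 - 4) = 5 - 7 = -2)
(z(-5, t(0, 0))*(-4))*I = ((2 + 10)*(-4))*(-2) = (12*(-4))*(-2) = -48*(-2) = 96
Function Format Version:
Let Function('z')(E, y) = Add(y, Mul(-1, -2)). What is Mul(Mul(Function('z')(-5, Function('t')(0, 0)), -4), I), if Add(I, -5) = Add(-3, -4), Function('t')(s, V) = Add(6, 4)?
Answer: 96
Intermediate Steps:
Function('t')(s, V) = 10
Function('z')(E, y) = Add(2, y) (Function('z')(E, y) = Add(y, 2) = Add(2, y))
I = -2 (I = Add(5, Add(-3, -4)) = Add(5, -7) = -2)
Mul(Mul(Function('z')(-5, Function('t')(0, 0)), -4), I) = Mul(Mul(Add(2, 10), -4), -2) = Mul(Mul(12, -4), -2) = Mul(-48, -2) = 96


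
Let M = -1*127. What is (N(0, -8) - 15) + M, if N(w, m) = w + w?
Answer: -142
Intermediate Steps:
M = -127
N(w, m) = 2*w
(N(0, -8) - 15) + M = (2*0 - 15) - 127 = (0 - 15) - 127 = -15 - 127 = -142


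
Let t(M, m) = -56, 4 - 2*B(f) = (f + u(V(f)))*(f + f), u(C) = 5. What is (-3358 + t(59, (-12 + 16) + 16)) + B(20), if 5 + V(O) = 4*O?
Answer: -3912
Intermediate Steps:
V(O) = -5 + 4*O
B(f) = 2 - f*(5 + f) (B(f) = 2 - (f + 5)*(f + f)/2 = 2 - (5 + f)*2*f/2 = 2 - f*(5 + f))
(-3358 + t(59, (-12 + 16) + 16)) + B(20) = (-3358 - 56) + (2 - 1*20² - 5*20) = -3414 + (2 - 1*400 - 100) = -3414 + (2 - 400 - 100) = -3414 - 498 = -3912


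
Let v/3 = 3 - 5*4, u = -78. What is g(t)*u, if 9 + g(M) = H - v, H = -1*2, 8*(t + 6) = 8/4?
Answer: -3120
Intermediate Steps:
v = -51 (v = 3*(3 - 5*4) = 3*(3 - 20) = 3*(-17) = -51)
t = -23/4 (t = -6 + (8/4)/8 = -6 + (8*(¼))/8 = -6 + (⅛)*2 = -6 + ¼ = -23/4 ≈ -5.7500)
H = -2
g(M) = 40 (g(M) = -9 + (-2 - 1*(-51)) = -9 + (-2 + 51) = -9 + 49 = 40)
g(t)*u = 40*(-78) = -3120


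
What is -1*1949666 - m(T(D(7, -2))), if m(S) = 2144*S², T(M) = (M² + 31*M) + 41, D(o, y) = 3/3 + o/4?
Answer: -322717355/8 ≈ -4.0340e+7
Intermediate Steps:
D(o, y) = 1 + o/4 (D(o, y) = 3*(⅓) + o*(¼) = 1 + o/4)
T(M) = 41 + M² + 31*M
-1*1949666 - m(T(D(7, -2))) = -1*1949666 - 2144*(41 + (1 + (¼)*7)² + 31*(1 + (¼)*7))² = -1949666 - 2144*(41 + (1 + 7/4)² + 31*(1 + 7/4))² = -1949666 - 2144*(41 + (11/4)² + 31*(11/4))² = -1949666 - 2144*(41 + 121/16 + 341/4)² = -1949666 - 2144*(2141/16)² = -1949666 - 2144*4583881/256 = -1949666 - 1*307120027/8 = -1949666 - 307120027/8 = -322717355/8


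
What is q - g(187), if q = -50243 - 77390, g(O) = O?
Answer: -127820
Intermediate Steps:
q = -127633
q - g(187) = -127633 - 1*187 = -127633 - 187 = -127820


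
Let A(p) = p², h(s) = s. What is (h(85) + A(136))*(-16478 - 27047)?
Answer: -808738025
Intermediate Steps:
(h(85) + A(136))*(-16478 - 27047) = (85 + 136²)*(-16478 - 27047) = (85 + 18496)*(-43525) = 18581*(-43525) = -808738025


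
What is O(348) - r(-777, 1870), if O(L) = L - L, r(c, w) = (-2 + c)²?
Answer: -606841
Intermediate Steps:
O(L) = 0
O(348) - r(-777, 1870) = 0 - (-2 - 777)² = 0 - 1*(-779)² = 0 - 1*606841 = 0 - 606841 = -606841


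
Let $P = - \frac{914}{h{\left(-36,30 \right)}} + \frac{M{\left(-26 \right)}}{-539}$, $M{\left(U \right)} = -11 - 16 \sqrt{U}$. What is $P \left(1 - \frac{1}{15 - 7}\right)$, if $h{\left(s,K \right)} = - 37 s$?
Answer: $- \frac{21727}{37296} + \frac{2 i \sqrt{26}}{77} \approx -0.58256 + 0.13244 i$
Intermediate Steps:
$P = - \frac{21727}{32634} + \frac{16 i \sqrt{26}}{539}$ ($P = - \frac{914}{\left(-37\right) \left(-36\right)} + \frac{-11 - 16 \sqrt{-26}}{-539} = - \frac{914}{1332} + \left(-11 - 16 i \sqrt{26}\right) \left(- \frac{1}{539}\right) = \left(-914\right) \frac{1}{1332} + \left(-11 - 16 i \sqrt{26}\right) \left(- \frac{1}{539}\right) = - \frac{457}{666} + \left(\frac{1}{49} + \frac{16 i \sqrt{26}}{539}\right) = - \frac{21727}{32634} + \frac{16 i \sqrt{26}}{539} \approx -0.66578 + 0.15136 i$)
$P \left(1 - \frac{1}{15 - 7}\right) = \left(- \frac{21727}{32634} + \frac{16 i \sqrt{26}}{539}\right) \left(1 - \frac{1}{15 - 7}\right) = \left(- \frac{21727}{32634} + \frac{16 i \sqrt{26}}{539}\right) \left(1 - \frac{1}{8}\right) = \left(- \frac{21727}{32634} + \frac{16 i \sqrt{26}}{539}\right) \frac{7}{8} = - \frac{21727}{37296} + \frac{2 i \sqrt{26}}{77}$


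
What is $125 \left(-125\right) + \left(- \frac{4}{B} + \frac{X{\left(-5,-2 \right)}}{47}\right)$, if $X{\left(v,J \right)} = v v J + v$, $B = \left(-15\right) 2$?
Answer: $- \frac{11016356}{705} \approx -15626.0$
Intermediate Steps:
$B = -30$
$X{\left(v,J \right)} = v + J v^{2}$ ($X{\left(v,J \right)} = v^{2} J + v = J v^{2} + v = v + J v^{2}$)
$125 \left(-125\right) + \left(- \frac{4}{B} + \frac{X{\left(-5,-2 \right)}}{47}\right) = 125 \left(-125\right) + \left(- \frac{4}{-30} + \frac{\left(-5\right) \left(1 - -10\right)}{47}\right) = -15625 + \left(\left(-4\right) \left(- \frac{1}{30}\right) + - 5 \left(1 + 10\right) \frac{1}{47}\right) = -15625 + \left(\frac{2}{15} + \left(-5\right) 11 \cdot \frac{1}{47}\right) = -15625 + \left(\frac{2}{15} - \frac{55}{47}\right) = -15625 - \frac{731}{705} = - \frac{11016356}{705}$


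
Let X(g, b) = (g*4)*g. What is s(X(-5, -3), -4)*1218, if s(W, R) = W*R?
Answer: -487200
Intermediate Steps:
X(g, b) = 4*g² (X(g, b) = (4*g)*g = 4*g²)
s(W, R) = R*W
s(X(-5, -3), -4)*1218 = -16*(-5)²*1218 = -16*25*1218 = -4*100*1218 = -400*1218 = -487200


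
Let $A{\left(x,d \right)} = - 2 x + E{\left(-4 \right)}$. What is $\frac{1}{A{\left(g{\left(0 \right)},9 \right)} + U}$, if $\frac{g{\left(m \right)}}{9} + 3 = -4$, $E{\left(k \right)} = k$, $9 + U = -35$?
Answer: $\frac{1}{78} \approx 0.012821$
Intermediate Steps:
$U = -44$ ($U = -9 - 35 = -44$)
$g{\left(m \right)} = -63$ ($g{\left(m \right)} = -27 + 9 \left(-4\right) = -27 - 36 = -63$)
$A{\left(x,d \right)} = -4 - 2 x$ ($A{\left(x,d \right)} = - 2 x - 4 = -4 - 2 x$)
$\frac{1}{A{\left(g{\left(0 \right)},9 \right)} + U} = \frac{1}{\left(-4 - -126\right) - 44} = \frac{1}{\left(-4 + 126\right) - 44} = \frac{1}{122 - 44} = \frac{1}{78}$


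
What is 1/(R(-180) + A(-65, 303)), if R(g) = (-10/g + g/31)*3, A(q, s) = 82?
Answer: 186/12043 ≈ 0.015445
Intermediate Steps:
R(g) = -30/g + 3*g/31 (R(g) = (-10/g + g*(1/31))*3 = (-10/g + g/31)*3 = -30/g + 3*g/31)
1/(R(-180) + A(-65, 303)) = 1/((-30/(-180) + (3/31)*(-180)) + 82) = 1/((-30*(-1/180) - 540/31) + 82) = 1/((1/6 - 540/31) + 82) = 1/(-3209/186 + 82) = 1/(12043/186) = 186/12043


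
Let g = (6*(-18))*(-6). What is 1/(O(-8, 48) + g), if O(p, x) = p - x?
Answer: 1/592 ≈ 0.0016892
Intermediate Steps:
g = 648 (g = -108*(-6) = 648)
1/(O(-8, 48) + g) = 1/((-8 - 1*48) + 648) = 1/((-8 - 48) + 648) = 1/(-56 + 648) = 1/592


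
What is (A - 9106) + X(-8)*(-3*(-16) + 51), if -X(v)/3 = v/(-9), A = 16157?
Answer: 6787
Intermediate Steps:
X(v) = v/3 (X(v) = -3*v/(-9) = -3*v*(-1)/9 = -(-1)*v/3 = v/3)
(A - 9106) + X(-8)*(-3*(-16) + 51) = (16157 - 9106) + ((⅓)*(-8))*(-3*(-16) + 51) = 7051 - 8*(48 + 51)/3 = 7051 - 8/3*99 = 7051 - 264 = 6787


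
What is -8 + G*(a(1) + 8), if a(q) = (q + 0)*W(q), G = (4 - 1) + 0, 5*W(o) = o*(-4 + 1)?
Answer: 71/5 ≈ 14.200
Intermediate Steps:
W(o) = -3*o/5 (W(o) = (o*(-4 + 1))/5 = (o*(-3))/5 = (-3*o)/5 = -3*o/5)
G = 3 (G = 3 + 0 = 3)
a(q) = -3*q²/5 (a(q) = (q + 0)*(-3*q/5) = q*(-3*q/5) = -3*q²/5)
-8 + G*(a(1) + 8) = -8 + 3*(-⅗*1² + 8) = -8 + 3*(-⅗*1 + 8) = -8 + 3*(-⅗ + 8) = -8 + 3*(37/5) = -8 + 111/5 = 71/5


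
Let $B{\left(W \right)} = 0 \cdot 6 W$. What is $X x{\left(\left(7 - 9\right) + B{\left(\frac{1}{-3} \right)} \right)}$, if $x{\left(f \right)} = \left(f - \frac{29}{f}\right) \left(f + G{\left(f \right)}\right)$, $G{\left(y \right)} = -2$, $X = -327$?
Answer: $16350$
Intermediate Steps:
$B{\left(W \right)} = 0$ ($B{\left(W \right)} = 0 W = 0$)
$x{\left(f \right)} = \left(-2 + f\right) \left(f - \frac{29}{f}\right)$ ($x{\left(f \right)} = \left(f - \frac{29}{f}\right) \left(f - 2\right) = \left(f - \frac{29}{f}\right) \left(-2 + f\right) = \left(-2 + f\right) \left(f - \frac{29}{f}\right)$)
$X x{\left(\left(7 - 9\right) + B{\left(\frac{1}{-3} \right)} \right)} = - 327 \left(-29 + \left(\left(7 - 9\right) + 0\right)^{2} - 2 \left(\left(7 - 9\right) + 0\right) + \frac{58}{\left(7 - 9\right) + 0}\right) = - 327 \left(-29 + \left(-2 + 0\right)^{2} - 2 \left(-2 + 0\right) + \frac{58}{-2 + 0}\right) = - 327 \left(-29 + \left(-2\right)^{2} - -4 + \frac{58}{-2}\right) = - 327 \left(-29 + 4 + 4 + 58 \left(- \frac{1}{2}\right)\right) = - 327 \left(-29 + 4 + 4 - 29\right) = \left(-327\right) \left(-50\right) = 16350$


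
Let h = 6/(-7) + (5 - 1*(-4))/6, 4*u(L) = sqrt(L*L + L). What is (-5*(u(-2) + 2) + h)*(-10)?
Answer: 655/7 + 25*sqrt(2)/2 ≈ 111.25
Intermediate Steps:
u(L) = sqrt(L + L**2)/4 (u(L) = sqrt(L*L + L)/4 = sqrt(L**2 + L)/4 = sqrt(L + L**2)/4)
h = 9/14 (h = 6*(-1/7) + (5 + 4)*(1/6) = -6/7 + 9*(1/6) = -6/7 + 3/2 = 9/14 ≈ 0.64286)
(-5*(u(-2) + 2) + h)*(-10) = (-5*(sqrt(-2*(1 - 2))/4 + 2) + 9/14)*(-10) = (-5*(sqrt(-2*(-1))/4 + 2) + 9/14)*(-10) = (-5*(sqrt(2)/4 + 2) + 9/14)*(-10) = (-5*(2 + sqrt(2)/4) + 9/14)*(-10) = ((-10 - 5*sqrt(2)/4) + 9/14)*(-10) = (-131/14 - 5*sqrt(2)/4)*(-10) = 655/7 + 25*sqrt(2)/2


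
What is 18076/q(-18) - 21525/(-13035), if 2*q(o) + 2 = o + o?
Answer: -15680779/16511 ≈ -949.72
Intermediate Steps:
q(o) = -1 + o (q(o) = -1 + (o + o)/2 = -1 + (2*o)/2 = -1 + o)
18076/q(-18) - 21525/(-13035) = 18076/(-1 - 18) - 21525/(-13035) = 18076/(-19) - 21525*(-1/13035) = 18076*(-1/19) + 1435/869 = -18076/19 + 1435/869 = -15680779/16511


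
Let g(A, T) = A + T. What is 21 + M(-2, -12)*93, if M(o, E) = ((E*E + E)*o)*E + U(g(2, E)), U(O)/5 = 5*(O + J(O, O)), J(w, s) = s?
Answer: 248145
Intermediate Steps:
U(O) = 50*O (U(O) = 5*(5*(O + O)) = 5*(5*(2*O)) = 5*(10*O) = 50*O)
M(o, E) = 100 + 50*E + E*o*(E + E²) (M(o, E) = ((E*E + E)*o)*E + 50*(2 + E) = ((E² + E)*o)*E + (100 + 50*E) = ((E + E²)*o)*E + (100 + 50*E) = (o*(E + E²))*E + (100 + 50*E) = E*o*(E + E²) + (100 + 50*E) = 100 + 50*E + E*o*(E + E²))
21 + M(-2, -12)*93 = 21 + (100 + 50*(-12) - 2*(-12)² - 2*(-12)³)*93 = 21 + (100 - 600 - 2*144 - 2*(-1728))*93 = 21 + (100 - 600 - 288 + 3456)*93 = 21 + 2668*93 = 21 + 248124 = 248145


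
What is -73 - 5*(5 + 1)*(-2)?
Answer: -13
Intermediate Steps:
-73 - 5*(5 + 1)*(-2) = -73 - 5*6*(-2) = -73 - 30*(-2) = -73 + 60 = -13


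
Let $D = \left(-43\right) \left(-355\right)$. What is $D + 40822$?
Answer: $56087$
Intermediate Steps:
$D = 15265$
$D + 40822 = 15265 + 40822 = 56087$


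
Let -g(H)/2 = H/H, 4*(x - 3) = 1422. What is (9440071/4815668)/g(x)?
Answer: -9440071/9631336 ≈ -0.98014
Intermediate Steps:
x = 717/2 (x = 3 + (¼)*1422 = 3 + 711/2 = 717/2 ≈ 358.50)
g(H) = -2 (g(H) = -2*H/H = -2*1 = -2)
(9440071/4815668)/g(x) = (9440071/4815668)/(-2) = (9440071*(1/4815668))*(-½) = (9440071/4815668)*(-½) = -9440071/9631336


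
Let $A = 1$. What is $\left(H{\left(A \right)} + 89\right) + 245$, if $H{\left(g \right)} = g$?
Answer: $335$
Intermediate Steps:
$\left(H{\left(A \right)} + 89\right) + 245 = \left(1 + 89\right) + 245 = 90 + 245 = 335$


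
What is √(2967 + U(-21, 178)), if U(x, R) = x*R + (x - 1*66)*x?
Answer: 4*√66 ≈ 32.496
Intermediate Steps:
U(x, R) = R*x + x*(-66 + x) (U(x, R) = R*x + (x - 66)*x = R*x + (-66 + x)*x = R*x + x*(-66 + x))
√(2967 + U(-21, 178)) = √(2967 - 21*(-66 + 178 - 21)) = √(2967 - 21*91) = √(2967 - 1911) = √1056 = 4*√66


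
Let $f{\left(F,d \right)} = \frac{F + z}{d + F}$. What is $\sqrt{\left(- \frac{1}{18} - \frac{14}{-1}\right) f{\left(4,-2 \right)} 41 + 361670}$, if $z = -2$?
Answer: $\frac{\sqrt{13040702}}{6} \approx 601.87$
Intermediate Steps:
$f{\left(F,d \right)} = \frac{-2 + F}{F + d}$ ($f{\left(F,d \right)} = \frac{F - 2}{d + F} = \frac{-2 + F}{F + d}$)
$\sqrt{\left(- \frac{1}{18} - \frac{14}{-1}\right) f{\left(4,-2 \right)} 41 + 361670} = \sqrt{\left(- \frac{1}{18} - \frac{14}{-1}\right) \frac{-2 + 4}{4 - 2} \cdot 41 + 361670} = \sqrt{\left(\left(-1\right) \frac{1}{18} - -14\right) \frac{1}{2} \cdot 2 \cdot 41 + 361670} = \sqrt{\left(- \frac{1}{18} + 14\right) \frac{1}{2} \cdot 2 \cdot 41 + 361670} = \sqrt{\frac{251}{18} \cdot 1 \cdot 41 + 361670} = \sqrt{\frac{251}{18} \cdot 41 + 361670} = \sqrt{\frac{10291}{18} + 361670} = \sqrt{\frac{6520351}{18}} = \frac{\sqrt{13040702}}{6}$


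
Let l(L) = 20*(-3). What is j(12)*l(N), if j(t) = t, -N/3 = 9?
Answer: -720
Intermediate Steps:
N = -27 (N = -3*9 = -27)
l(L) = -60
j(12)*l(N) = 12*(-60) = -720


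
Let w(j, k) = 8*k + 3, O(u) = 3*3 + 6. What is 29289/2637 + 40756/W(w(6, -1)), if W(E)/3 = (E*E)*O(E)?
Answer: 15602633/329625 ≈ 47.334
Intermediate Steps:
O(u) = 15 (O(u) = 9 + 6 = 15)
w(j, k) = 3 + 8*k
W(E) = 45*E**2 (W(E) = 3*((E*E)*15) = 3*(E**2*15) = 3*(15*E**2) = 45*E**2)
29289/2637 + 40756/W(w(6, -1)) = 29289/2637 + 40756/((45*(3 + 8*(-1))**2)) = 29289*(1/2637) + 40756/((45*(3 - 8)**2)) = 9763/879 + 40756/((45*(-5)**2)) = 9763/879 + 40756/((45*25)) = 9763/879 + 40756/1125 = 15602633/329625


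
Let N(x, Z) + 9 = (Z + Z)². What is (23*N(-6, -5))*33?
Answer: 69069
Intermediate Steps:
N(x, Z) = -9 + 4*Z² (N(x, Z) = -9 + (Z + Z)² = -9 + (2*Z)² = -9 + 4*Z²)
(23*N(-6, -5))*33 = (23*(-9 + 4*(-5)²))*33 = (23*(-9 + 4*25))*33 = (23*(-9 + 100))*33 = (23*91)*33 = 2093*33 = 69069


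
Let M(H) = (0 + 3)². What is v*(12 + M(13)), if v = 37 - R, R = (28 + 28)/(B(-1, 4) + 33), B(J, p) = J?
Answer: 2961/4 ≈ 740.25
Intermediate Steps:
M(H) = 9 (M(H) = 3² = 9)
R = 7/4 (R = (28 + 28)/(-1 + 33) = 56/32 = 56*(1/32) = 7/4 ≈ 1.7500)
v = 141/4 (v = 37 - 1*7/4 = 37 - 7/4 = 141/4 ≈ 35.250)
v*(12 + M(13)) = 141*(12 + 9)/4 = (141/4)*21 = 2961/4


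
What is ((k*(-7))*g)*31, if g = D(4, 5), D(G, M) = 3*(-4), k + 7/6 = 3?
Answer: 4774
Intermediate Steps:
k = 11/6 (k = -7/6 + 3 = 11/6 ≈ 1.8333)
D(G, M) = -12
g = -12
((k*(-7))*g)*31 = (((11/6)*(-7))*(-12))*31 = -77/6*(-12)*31 = 154*31 = 4774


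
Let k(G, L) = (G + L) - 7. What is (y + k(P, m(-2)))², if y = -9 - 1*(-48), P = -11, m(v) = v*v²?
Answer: 169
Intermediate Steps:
m(v) = v³
k(G, L) = -7 + G + L
y = 39 (y = -9 + 48 = 39)
(y + k(P, m(-2)))² = (39 + (-7 - 11 + (-2)³))² = (39 + (-7 - 11 - 8))² = (39 - 26)² = 13² = 169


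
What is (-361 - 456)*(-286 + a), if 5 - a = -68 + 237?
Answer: 367650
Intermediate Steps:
a = -164 (a = 5 - (-68 + 237) = 5 - 1*169 = 5 - 169 = -164)
(-361 - 456)*(-286 + a) = (-361 - 456)*(-286 - 164) = -817*(-450) = 367650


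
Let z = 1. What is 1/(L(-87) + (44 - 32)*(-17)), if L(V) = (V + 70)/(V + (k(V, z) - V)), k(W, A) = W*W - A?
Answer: -7568/1543889 ≈ -0.0049019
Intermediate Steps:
k(W, A) = W² - A
L(V) = (70 + V)/(-1 + V²) (L(V) = (V + 70)/(V + ((V² - 1*1) - V)) = (70 + V)/(V + ((V² - 1) - V)) = (70 + V)/(V + ((-1 + V²) - V)) = (70 + V)/(V + (-1 + V² - V)) = (70 + V)/(-1 + V²))
1/(L(-87) + (44 - 32)*(-17)) = 1/((70 - 87)/(-1 + (-87)²) + (44 - 32)*(-17)) = 1/(-17/(-1 + 7569) + 12*(-17)) = 1/(-17/7568 - 204) = 1/(-1543889/7568) = -7568/1543889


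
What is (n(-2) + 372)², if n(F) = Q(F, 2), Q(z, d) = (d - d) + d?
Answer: 139876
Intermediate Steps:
Q(z, d) = d (Q(z, d) = 0 + d = d)
n(F) = 2
(n(-2) + 372)² = (2 + 372)² = 374² = 139876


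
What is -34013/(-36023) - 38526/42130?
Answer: 22572796/758824495 ≈ 0.029747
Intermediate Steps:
-34013/(-36023) - 38526/42130 = -34013*(-1/36023) - 38526*1/42130 = 34013/36023 - 19263/21065 = 22572796/758824495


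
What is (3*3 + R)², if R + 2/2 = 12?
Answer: 400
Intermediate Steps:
R = 11 (R = -1 + 12 = 11)
(3*3 + R)² = (3*3 + 11)² = (9 + 11)² = 20² = 400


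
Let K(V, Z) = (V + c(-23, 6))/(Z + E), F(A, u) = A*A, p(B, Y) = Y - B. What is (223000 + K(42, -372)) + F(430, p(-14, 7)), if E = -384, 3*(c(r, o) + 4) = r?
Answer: 132159587/324 ≈ 4.0790e+5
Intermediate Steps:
c(r, o) = -4 + r/3
F(A, u) = A²
K(V, Z) = (-35/3 + V)/(-384 + Z) (K(V, Z) = (V + (-4 + (⅓)*(-23)))/(Z - 384) = (V + (-4 - 23/3))/(-384 + Z) = (V - 35/3)/(-384 + Z) = (-35/3 + V)/(-384 + Z))
(223000 + K(42, -372)) + F(430, p(-14, 7)) = (223000 + (-35/3 + 42)/(-384 - 372)) + 430² = (223000 + (91/3)/(-756)) + 184900 = (223000 - 1/756*91/3) + 184900 = (223000 - 13/324) + 184900 = 72251987/324 + 184900 = 132159587/324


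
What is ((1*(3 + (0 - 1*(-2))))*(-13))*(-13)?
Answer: 845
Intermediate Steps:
((1*(3 + (0 - 1*(-2))))*(-13))*(-13) = ((1*(3 + (0 + 2)))*(-13))*(-13) = ((1*(3 + 2))*(-13))*(-13) = ((1*5)*(-13))*(-13) = (5*(-13))*(-13) = -65*(-13) = 845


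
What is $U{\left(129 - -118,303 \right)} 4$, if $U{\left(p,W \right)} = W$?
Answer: $1212$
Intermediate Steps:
$U{\left(129 - -118,303 \right)} 4 = 303 \cdot 4 = 1212$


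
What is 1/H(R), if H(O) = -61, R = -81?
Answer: -1/61 ≈ -0.016393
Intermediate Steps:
1/H(R) = 1/(-61) = -1/61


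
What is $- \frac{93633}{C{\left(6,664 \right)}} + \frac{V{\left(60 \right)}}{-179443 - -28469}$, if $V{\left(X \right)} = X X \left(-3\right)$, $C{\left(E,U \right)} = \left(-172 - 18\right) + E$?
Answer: $\frac{307350777}{603896} \approx 508.95$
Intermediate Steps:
$C{\left(E,U \right)} = -190 + E$
$V{\left(X \right)} = - 3 X^{2}$ ($V{\left(X \right)} = X \left(- 3 X\right) = - 3 X^{2}$)
$- \frac{93633}{C{\left(6,664 \right)}} + \frac{V{\left(60 \right)}}{-179443 - -28469} = - \frac{93633}{-190 + 6} + \frac{\left(-3\right) 60^{2}}{-179443 - -28469} = - \frac{93633}{-184} + \frac{\left(-3\right) 3600}{-179443 + 28469} = \left(-93633\right) \left(- \frac{1}{184}\right) - \frac{10800}{-150974} = \frac{4071}{8} - - \frac{5400}{75487} = \frac{4071}{8} + \frac{5400}{75487} = \frac{307350777}{603896}$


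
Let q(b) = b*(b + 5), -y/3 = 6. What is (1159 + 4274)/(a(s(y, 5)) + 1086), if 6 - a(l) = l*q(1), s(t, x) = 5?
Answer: 1811/354 ≈ 5.1158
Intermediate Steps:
y = -18 (y = -3*6 = -18)
q(b) = b*(5 + b)
a(l) = 6 - 6*l (a(l) = 6 - l*1*(5 + 1) = 6 - l*1*6 = 6 - l*6 = 6 - 6*l)
(1159 + 4274)/(a(s(y, 5)) + 1086) = (1159 + 4274)/((6 - 6*5) + 1086) = 5433/((6 - 30) + 1086) = 5433/(-24 + 1086) = 5433/1062 = 5433*(1/1062) = 1811/354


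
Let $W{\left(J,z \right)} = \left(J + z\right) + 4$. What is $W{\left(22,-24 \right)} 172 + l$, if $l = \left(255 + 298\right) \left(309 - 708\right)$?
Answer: $-220303$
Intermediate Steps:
$W{\left(J,z \right)} = 4 + J + z$
$l = -220647$ ($l = 553 \left(-399\right) = -220647$)
$W{\left(22,-24 \right)} 172 + l = \left(4 + 22 - 24\right) 172 - 220647 = 2 \cdot 172 - 220647 = 344 - 220647 = -220303$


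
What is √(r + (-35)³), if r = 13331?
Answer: 2*I*√7386 ≈ 171.88*I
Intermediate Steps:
√(r + (-35)³) = √(13331 + (-35)³) = √(13331 - 42875) = √(-29544) = 2*I*√7386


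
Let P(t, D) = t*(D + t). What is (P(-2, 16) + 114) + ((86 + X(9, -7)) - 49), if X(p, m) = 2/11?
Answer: 1355/11 ≈ 123.18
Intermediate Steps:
X(p, m) = 2/11 (X(p, m) = 2*(1/11) = 2/11)
(P(-2, 16) + 114) + ((86 + X(9, -7)) - 49) = (-2*(16 - 2) + 114) + ((86 + 2/11) - 49) = (-2*14 + 114) + (948/11 - 49) = (-28 + 114) + 409/11 = 86 + 409/11 = 1355/11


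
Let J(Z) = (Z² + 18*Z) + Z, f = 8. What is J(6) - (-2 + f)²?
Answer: 114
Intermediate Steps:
J(Z) = Z² + 19*Z
J(6) - (-2 + f)² = 6*(19 + 6) - (-2 + 8)² = 6*25 - 1*6² = 150 - 1*36 = 150 - 36 = 114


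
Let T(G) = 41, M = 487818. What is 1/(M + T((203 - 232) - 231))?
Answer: 1/487859 ≈ 2.0498e-6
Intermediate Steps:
1/(M + T((203 - 232) - 231)) = 1/(487818 + 41) = 1/487859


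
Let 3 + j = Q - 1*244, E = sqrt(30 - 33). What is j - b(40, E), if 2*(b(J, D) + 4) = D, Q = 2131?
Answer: 1888 - I*sqrt(3)/2 ≈ 1888.0 - 0.86602*I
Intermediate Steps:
E = I*sqrt(3) (E = sqrt(-3) = I*sqrt(3) ≈ 1.732*I)
b(J, D) = -4 + D/2
j = 1884 (j = -3 + (2131 - 1*244) = -3 + (2131 - 244) = -3 + 1887 = 1884)
j - b(40, E) = 1884 - (-4 + (I*sqrt(3))/2) = 1884 - (-4 + I*sqrt(3)/2) = 1884 + (4 - I*sqrt(3)/2) = 1888 - I*sqrt(3)/2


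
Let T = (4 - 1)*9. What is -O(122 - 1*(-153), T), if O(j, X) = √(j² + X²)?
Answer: -√76354 ≈ -276.32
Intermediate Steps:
T = 27 (T = 3*9 = 27)
O(j, X) = √(X² + j²)
-O(122 - 1*(-153), T) = -√(27² + (122 - 1*(-153))²) = -√(729 + (122 + 153)²) = -√(729 + 275²) = -√(729 + 75625) = -√76354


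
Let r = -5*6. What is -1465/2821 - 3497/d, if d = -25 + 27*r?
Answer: 8641762/2355535 ≈ 3.6687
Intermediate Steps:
r = -30
d = -835 (d = -25 + 27*(-30) = -25 - 810 = -835)
-1465/2821 - 3497/d = -1465/2821 - 3497/(-835) = -1465*1/2821 - 3497*(-1/835) = -1465/2821 + 3497/835 = 8641762/2355535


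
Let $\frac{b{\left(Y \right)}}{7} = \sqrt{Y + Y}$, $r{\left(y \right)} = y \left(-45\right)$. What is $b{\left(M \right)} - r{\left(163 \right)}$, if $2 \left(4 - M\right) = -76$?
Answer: $7335 + 14 \sqrt{21} \approx 7399.2$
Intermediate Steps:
$r{\left(y \right)} = - 45 y$
$M = 42$ ($M = 4 - -38 = 4 + 38 = 42$)
$b{\left(Y \right)} = 7 \sqrt{2} \sqrt{Y}$ ($b{\left(Y \right)} = 7 \sqrt{Y + Y} = 7 \sqrt{2 Y} = 7 \sqrt{2} \sqrt{Y}$)
$b{\left(M \right)} - r{\left(163 \right)} = 7 \sqrt{2} \sqrt{42} - \left(-45\right) 163 = 14 \sqrt{21} - -7335 = 14 \sqrt{21} + 7335 = 7335 + 14 \sqrt{21}$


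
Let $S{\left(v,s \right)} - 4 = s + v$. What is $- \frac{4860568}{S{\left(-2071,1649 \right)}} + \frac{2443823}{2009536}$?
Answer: $\frac{4884253947231}{419993024} \approx 11629.0$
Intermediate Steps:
$S{\left(v,s \right)} = 4 + s + v$ ($S{\left(v,s \right)} = 4 + \left(s + v\right) = 4 + s + v$)
$- \frac{4860568}{S{\left(-2071,1649 \right)}} + \frac{2443823}{2009536} = - \frac{4860568}{4 + 1649 - 2071} + \frac{2443823}{2009536} = - \frac{4860568}{-418} + 2443823 \cdot \frac{1}{2009536} = \left(-4860568\right) \left(- \frac{1}{418}\right) + \frac{2443823}{2009536} = \frac{2430284}{209} + \frac{2443823}{2009536} = \frac{4884253947231}{419993024}$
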